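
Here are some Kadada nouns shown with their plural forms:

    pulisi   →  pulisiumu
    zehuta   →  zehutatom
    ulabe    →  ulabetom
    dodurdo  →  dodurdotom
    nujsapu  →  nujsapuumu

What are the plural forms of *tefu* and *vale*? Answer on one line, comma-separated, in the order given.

tefuumu, valetom

The alternation tracks the last vowel of the stem — -umu when the last vowel of the stem is a high vowel (*pulisi*, *nujsapu*); -tom when the last vowel of the stem is a non-high vowel (*zehuta*, *ulabe*, *dodurdo*).
*tefu* — last vowel /u/ (a high vowel) → -umu → *tefuumu*.
*vale*: last vowel = /e/, a non-high vowel → -tom → *valetom*.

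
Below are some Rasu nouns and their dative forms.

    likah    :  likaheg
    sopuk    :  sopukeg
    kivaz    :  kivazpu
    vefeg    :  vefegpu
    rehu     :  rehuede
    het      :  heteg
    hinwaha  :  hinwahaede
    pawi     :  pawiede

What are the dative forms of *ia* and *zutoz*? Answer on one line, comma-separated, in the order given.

Looking at the final sound of each stem: -eg when the stem ends in a voiceless consonant (*likah*, *sopuk*, *het*); -pu when the stem ends in a voiced consonant (*kivaz*, *vefeg*); -ede when the stem ends in a vowel (*rehu*, *hinwaha*, *pawi*).
*ia* — final sound /a/ (a vowel) → -ede → *iaede*.
*zutoz*: final sound = /z/, a voiced consonant → -pu → *zutozpu*.

iaede, zutozpu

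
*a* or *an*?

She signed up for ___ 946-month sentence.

a

The indefinite article is chosen by the initial *sound* of the following word, not its spelling.
The number *946* is spoken "nine hundred …", beginning with /naɪn/ — a consonant sound.
So the article is *a*: She signed up for a 946-month sentence.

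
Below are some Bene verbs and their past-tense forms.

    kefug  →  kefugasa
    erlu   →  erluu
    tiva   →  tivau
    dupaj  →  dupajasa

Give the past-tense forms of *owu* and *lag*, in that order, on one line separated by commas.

owuu, lagasa

The pattern is consonant vs. vowel: -asa when the stem ends in a consonant (*kefug*, *dupaj*); -u when the stem ends in a vowel (*erlu*, *tiva*).
*owu* — final sound /u/ (a vowel) → -u → *owuu*.
The final sound of *lag* is /g/, which is a consonant, so the suffix is -asa, giving *lagasa*.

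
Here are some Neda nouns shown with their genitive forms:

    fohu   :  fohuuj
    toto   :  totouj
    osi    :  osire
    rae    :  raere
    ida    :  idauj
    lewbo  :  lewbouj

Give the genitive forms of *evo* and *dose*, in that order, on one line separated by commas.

The alternation tracks the last vowel of the stem — -re when the last vowel of the stem is a front vowel (*osi*, *rae*); -uj when the last vowel of the stem is a back vowel (*fohu*, *toto*, *ida*, *lewbo*).
*evo* — last vowel /o/ (a back vowel) → -uj → *evouj*.
*dose* — last vowel /e/ (a front vowel) → -re → *dosere*.

evouj, dosere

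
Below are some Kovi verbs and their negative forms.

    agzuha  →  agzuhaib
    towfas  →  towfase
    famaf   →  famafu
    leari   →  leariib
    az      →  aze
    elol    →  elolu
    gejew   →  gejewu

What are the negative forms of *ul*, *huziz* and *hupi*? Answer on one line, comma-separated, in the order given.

ulu, huzize, hupiib

The alternation tracks the final sound of the stem — -e when the stem ends in a sibilant (*towfas*, *az*); -u when the stem ends in a non-sibilant consonant (*famaf*, *elol*, *gejew*); -ib when the stem ends in a vowel (*agzuha*, *leari*).
Since the final sound of *ul* is /l/ (a non-sibilant consonant), it takes -u, giving *ulu*.
*huziz*: final sound = /z/, a sibilant → -e → *huzize*.
The final sound of *hupi* is /i/, which is a vowel, so the suffix is -ib, giving *hupiib*.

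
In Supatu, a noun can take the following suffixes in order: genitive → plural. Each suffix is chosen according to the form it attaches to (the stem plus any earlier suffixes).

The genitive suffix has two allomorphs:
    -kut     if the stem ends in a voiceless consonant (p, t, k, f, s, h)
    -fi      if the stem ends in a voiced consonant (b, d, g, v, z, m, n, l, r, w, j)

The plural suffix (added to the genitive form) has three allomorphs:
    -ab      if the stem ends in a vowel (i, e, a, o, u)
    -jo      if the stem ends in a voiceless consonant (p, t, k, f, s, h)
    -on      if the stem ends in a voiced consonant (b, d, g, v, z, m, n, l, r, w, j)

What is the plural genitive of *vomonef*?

*vomonef*: final consonant = /f/, voiceless → -kut → *vomonefkut*.
The genitive form *vomonefkut*: final sound = /t/, a voiceless consonant → -jo → *vomonefkutjo*.

vomonefkutjo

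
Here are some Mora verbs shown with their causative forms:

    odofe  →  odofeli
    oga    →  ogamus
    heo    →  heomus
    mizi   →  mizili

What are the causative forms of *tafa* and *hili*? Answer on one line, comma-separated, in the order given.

tafamus, hilili

The alternation tracks the last vowel of the stem — -li when the last vowel of the stem is a front vowel (*odofe*, *mizi*); -mus when the last vowel of the stem is a back vowel (*oga*, *heo*).
*tafa* — last vowel /a/ (a back vowel) → -mus → *tafamus*.
Since the last vowel of *hili* is /i/ (a front vowel), it takes -li, giving *hilili*.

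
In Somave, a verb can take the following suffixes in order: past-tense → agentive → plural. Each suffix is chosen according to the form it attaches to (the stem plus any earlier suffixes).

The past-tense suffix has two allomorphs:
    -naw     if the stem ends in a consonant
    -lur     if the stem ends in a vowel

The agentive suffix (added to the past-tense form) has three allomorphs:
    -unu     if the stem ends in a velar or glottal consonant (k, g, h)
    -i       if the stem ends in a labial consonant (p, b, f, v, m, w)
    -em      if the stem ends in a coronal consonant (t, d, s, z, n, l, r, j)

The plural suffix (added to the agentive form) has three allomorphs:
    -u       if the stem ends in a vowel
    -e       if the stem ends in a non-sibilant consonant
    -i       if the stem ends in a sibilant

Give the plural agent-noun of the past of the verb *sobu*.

sobulureme

Since the final sound of *sobu* is /u/ (a vowel), it takes -lur, giving *sobulur*.
The past-tense form *sobulur*: final consonant = /r/, coronal → -em → *sobulurem*.
The agentive form *sobulurem* — final sound /m/ (a non-sibilant consonant) → -e → *sobulureme*.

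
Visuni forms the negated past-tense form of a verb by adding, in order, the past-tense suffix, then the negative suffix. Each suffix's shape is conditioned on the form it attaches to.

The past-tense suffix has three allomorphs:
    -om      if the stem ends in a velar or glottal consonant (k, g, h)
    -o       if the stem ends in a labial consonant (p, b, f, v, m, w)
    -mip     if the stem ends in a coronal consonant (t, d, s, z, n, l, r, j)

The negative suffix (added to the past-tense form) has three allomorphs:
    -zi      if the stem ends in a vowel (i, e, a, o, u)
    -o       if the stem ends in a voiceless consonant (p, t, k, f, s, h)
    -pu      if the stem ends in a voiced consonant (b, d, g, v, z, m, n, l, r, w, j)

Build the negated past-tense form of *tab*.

tabozi

*tab* — final consonant /b/ (labial) → -o → *tabo*.
The final sound of the past-tense form *tabo* is /o/, which is a vowel, so the negative suffix is -zi, giving *tabozi*.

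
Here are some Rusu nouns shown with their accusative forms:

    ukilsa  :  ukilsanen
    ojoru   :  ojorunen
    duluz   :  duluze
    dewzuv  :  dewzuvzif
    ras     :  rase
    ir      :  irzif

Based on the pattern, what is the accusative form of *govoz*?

govoze

The pattern is sibilance of the final sound: -e when the stem ends in a sibilant (*duluz*, *ras*); -zif when the stem ends in a non-sibilant consonant (*dewzuv*, *ir*); -nen when the stem ends in a vowel (*ukilsa*, *ojoru*).
The final sound of *govoz* is /z/, which is a sibilant, so the suffix is -e, giving *govoze*.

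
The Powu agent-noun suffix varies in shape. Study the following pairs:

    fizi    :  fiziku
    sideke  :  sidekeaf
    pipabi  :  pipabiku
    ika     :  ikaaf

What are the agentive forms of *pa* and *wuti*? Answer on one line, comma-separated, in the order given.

paaf, wutiku

Looking at the last vowel of each stem: -ku when the last vowel of the stem is a high vowel (*fizi*, *pipabi*); -af when the last vowel of the stem is a non-high vowel (*sideke*, *ika*).
The last vowel of *pa* is /a/, which is a non-high vowel, so the suffix is -af, giving *paaf*.
*wuti* — last vowel /i/ (a high vowel) → -ku → *wutiku*.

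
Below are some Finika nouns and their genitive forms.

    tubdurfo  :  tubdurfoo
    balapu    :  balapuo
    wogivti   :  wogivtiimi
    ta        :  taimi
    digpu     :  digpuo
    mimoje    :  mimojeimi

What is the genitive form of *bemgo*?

The pattern is rounding harmony: -o when the last vowel of the stem is a rounded vowel (*tubdurfo*, *balapu*, *digpu*); -imi when the last vowel of the stem is an unrounded vowel (*wogivti*, *ta*, *mimoje*).
*bemgo* — last vowel /o/ (a rounded vowel) → -o → *bemgoo*.

bemgoo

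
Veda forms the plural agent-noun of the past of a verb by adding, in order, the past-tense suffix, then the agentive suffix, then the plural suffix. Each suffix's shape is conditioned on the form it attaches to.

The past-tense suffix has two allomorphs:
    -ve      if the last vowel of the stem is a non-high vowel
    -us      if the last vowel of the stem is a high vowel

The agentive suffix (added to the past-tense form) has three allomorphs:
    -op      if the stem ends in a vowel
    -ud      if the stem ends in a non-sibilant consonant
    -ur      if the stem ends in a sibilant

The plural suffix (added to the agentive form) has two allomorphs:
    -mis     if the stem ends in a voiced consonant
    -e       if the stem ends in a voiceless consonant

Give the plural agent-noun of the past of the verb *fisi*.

fisiusurmis

*fisi*: last vowel = /i/, a high vowel → -us → *fisius*.
The past-tense form *fisius*: final sound = /s/, a sibilant → -ur → *fisiusur*.
Since the final consonant of the agentive form *fisiusur* is /r/ (voiced), it takes -mis, giving *fisiusurmis*.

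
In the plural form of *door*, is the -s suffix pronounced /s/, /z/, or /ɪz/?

/z/

The stem *door* ends in a voiced non-sibilant sound.
The plural suffix surfaces as /ɪz/ after sibilants, /s/ after other voiceless consonants, and /z/ after other voiced sounds.
So the plural -s on *door* is pronounced /z/.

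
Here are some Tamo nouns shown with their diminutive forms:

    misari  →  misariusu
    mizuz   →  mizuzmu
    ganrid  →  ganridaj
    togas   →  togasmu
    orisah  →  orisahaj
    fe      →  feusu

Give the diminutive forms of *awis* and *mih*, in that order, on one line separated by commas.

awismu, mihaj

The suffix is conditioned by the final sound: -mu when the stem ends in a sibilant (*mizuz*, *togas*); -aj when the stem ends in a non-sibilant consonant (*ganrid*, *orisah*); -usu when the stem ends in a vowel (*misari*, *fe*).
The final sound of *awis* is /s/, which is a sibilant, so the suffix is -mu, giving *awismu*.
Since the final sound of *mih* is /h/ (a non-sibilant consonant), it takes -aj, giving *mihaj*.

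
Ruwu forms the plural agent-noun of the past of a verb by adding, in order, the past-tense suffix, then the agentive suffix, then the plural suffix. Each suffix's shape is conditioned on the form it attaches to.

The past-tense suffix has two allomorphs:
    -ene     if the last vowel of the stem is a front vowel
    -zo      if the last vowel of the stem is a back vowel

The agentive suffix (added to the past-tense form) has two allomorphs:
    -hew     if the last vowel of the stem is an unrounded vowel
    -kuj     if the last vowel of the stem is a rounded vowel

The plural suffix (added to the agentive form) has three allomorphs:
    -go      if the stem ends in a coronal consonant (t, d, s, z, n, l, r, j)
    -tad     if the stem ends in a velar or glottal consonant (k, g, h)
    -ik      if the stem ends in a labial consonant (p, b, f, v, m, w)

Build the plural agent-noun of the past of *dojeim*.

Since the last vowel of *dojeim* is /i/ (a front vowel), it takes -ene, giving *dojeimene*.
The past-tense form *dojeimene* — last vowel /e/ (an unrounded vowel) → -hew → *dojeimenehew*.
Since the final consonant of the agentive form *dojeimenehew* is /w/ (labial), it takes -ik, giving *dojeimenehewik*.

dojeimenehewik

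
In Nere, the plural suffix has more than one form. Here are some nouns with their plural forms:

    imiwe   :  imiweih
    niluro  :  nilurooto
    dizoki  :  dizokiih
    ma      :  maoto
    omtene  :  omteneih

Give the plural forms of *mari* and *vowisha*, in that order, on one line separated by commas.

mariih, vowishaoto

The suffix is conditioned by the last vowel: -ih when the last vowel of the stem is a front vowel (*imiwe*, *dizoki*, *omtene*); -oto when the last vowel of the stem is a back vowel (*niluro*, *ma*).
Since the last vowel of *mari* is /i/ (a front vowel), it takes -ih, giving *mariih*.
Since the last vowel of *vowisha* is /a/ (a back vowel), it takes -oto, giving *vowishaoto*.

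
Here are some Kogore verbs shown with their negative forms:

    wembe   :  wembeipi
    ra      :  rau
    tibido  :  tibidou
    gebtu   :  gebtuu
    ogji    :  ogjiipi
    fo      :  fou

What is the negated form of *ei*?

eiipi

The suffix is conditioned by the last vowel: -ipi when the last vowel of the stem is a front vowel (*wembe*, *ogji*); -u when the last vowel of the stem is a back vowel (*ra*, *tibido*, *gebtu*, *fo*).
*ei* — last vowel /i/ (a front vowel) → -ipi → *eiipi*.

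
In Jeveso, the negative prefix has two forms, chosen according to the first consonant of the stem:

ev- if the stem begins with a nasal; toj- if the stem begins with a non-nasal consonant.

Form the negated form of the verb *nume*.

The first consonant of *nume* is /n/, which is a nasal, so the prefix is ev-, giving *evnume*.

evnume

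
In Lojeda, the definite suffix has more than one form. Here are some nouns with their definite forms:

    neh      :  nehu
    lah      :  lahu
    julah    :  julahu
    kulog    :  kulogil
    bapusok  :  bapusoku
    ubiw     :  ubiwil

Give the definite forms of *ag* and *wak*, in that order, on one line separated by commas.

agil, waku

The pattern is voicing of the final consonant: -u when the stem ends in a voiceless consonant (*neh*, *lah*, *julah*, *bapusok*); -il when the stem ends in a voiced consonant (*kulog*, *ubiw*).
The final consonant of *ag* is /g/, which is voiced, so the suffix is -il, giving *agil*.
*wak* — final consonant /k/ (voiceless) → -u → *waku*.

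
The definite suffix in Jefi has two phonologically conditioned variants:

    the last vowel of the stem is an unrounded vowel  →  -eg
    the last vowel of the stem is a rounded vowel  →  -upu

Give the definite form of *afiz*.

afizeg

*afiz* — last vowel /i/ (an unrounded vowel) → -eg → *afizeg*.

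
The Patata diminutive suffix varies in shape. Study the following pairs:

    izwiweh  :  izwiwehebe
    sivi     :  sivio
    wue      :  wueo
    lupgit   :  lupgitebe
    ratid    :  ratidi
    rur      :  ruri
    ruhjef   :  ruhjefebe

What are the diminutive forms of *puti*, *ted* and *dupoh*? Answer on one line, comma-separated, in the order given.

putio, tedi, dupohebe

The pattern is voicing of the final sound: -ebe when the stem ends in a voiceless consonant (*izwiweh*, *lupgit*, *ruhjef*); -i when the stem ends in a voiced consonant (*ratid*, *rur*); -o when the stem ends in a vowel (*sivi*, *wue*).
Since the final sound of *puti* is /i/ (a vowel), it takes -o, giving *putio*.
*ted* — final sound /d/ (a voiced consonant) → -i → *tedi*.
The final sound of *dupoh* is /h/, which is a voiceless consonant, so the suffix is -ebe, giving *dupohebe*.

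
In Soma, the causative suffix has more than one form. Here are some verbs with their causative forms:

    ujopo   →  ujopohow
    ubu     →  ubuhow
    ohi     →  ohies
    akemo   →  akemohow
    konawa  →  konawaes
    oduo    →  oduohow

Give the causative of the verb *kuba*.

The suffix is conditioned by the last vowel: -how when the last vowel of the stem is a rounded vowel (*ujopo*, *ubu*, *akemo*, *oduo*); -es when the last vowel of the stem is an unrounded vowel (*ohi*, *konawa*).
Since the last vowel of *kuba* is /a/ (an unrounded vowel), it takes -es, giving *kubaes*.

kubaes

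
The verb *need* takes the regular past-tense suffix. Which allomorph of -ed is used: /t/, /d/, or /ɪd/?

The stem *need* ends in /t/ or /d/.
The -ed suffix is realized as /ɪd/ after /t, d/; as /t/ after other voiceless consonants; and as /d/ after other voiced sounds.
So -ed on *need* is pronounced /ɪd/.

/ɪd/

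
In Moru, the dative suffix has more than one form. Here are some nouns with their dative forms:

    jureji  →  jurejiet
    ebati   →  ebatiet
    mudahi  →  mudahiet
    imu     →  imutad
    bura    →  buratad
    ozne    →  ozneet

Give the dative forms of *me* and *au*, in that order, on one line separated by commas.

meet, autad

The pattern is front/back vowel harmony: -et when the last vowel of the stem is a front vowel (*jureji*, *ebati*, *mudahi*, *ozne*); -tad when the last vowel of the stem is a back vowel (*imu*, *bura*).
*me* — last vowel /e/ (a front vowel) → -et → *meet*.
The last vowel of *au* is /u/, which is a back vowel, so the suffix is -tad, giving *autad*.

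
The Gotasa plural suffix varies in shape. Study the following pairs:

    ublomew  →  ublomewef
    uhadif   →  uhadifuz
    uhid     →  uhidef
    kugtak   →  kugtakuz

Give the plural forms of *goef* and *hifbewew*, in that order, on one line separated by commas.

The pattern is voicing of the final consonant: -uz when the stem ends in a voiceless consonant (*uhadif*, *kugtak*); -ef when the stem ends in a voiced consonant (*ublomew*, *uhid*).
Since the final consonant of *goef* is /f/ (voiceless), it takes -uz, giving *goefuz*.
*hifbewew* — final consonant /w/ (voiced) → -ef → *hifbewewef*.

goefuz, hifbewewef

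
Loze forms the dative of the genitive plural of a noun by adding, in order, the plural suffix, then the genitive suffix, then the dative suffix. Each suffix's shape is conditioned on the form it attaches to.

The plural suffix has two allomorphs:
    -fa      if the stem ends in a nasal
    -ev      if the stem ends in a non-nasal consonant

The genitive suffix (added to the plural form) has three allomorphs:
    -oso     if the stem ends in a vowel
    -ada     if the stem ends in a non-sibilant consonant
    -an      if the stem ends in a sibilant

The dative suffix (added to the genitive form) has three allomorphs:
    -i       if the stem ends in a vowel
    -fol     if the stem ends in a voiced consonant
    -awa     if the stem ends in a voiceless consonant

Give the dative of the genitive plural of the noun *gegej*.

gegejevadai

The final consonant of *gegej* is /j/, which is non-nasal, so the plural suffix is -ev, giving *gegejev*.
The plural form *gegejev*: final sound = /v/, a non-sibilant consonant → -ada → *gegejevada*.
Since the final sound of the genitive form *gegejevada* is /a/ (a vowel), it takes -i, giving *gegejevadai*.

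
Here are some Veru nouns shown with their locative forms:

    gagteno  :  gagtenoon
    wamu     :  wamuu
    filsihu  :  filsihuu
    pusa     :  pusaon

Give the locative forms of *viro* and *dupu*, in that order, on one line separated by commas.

viroon, dupuu

Looking at the last vowel of each stem: -u when the last vowel of the stem is a high vowel (*wamu*, *filsihu*); -on when the last vowel of the stem is a non-high vowel (*gagteno*, *pusa*).
Since the last vowel of *viro* is /o/ (a non-high vowel), it takes -on, giving *viroon*.
*dupu*: last vowel = /u/, a high vowel → -u → *dupuu*.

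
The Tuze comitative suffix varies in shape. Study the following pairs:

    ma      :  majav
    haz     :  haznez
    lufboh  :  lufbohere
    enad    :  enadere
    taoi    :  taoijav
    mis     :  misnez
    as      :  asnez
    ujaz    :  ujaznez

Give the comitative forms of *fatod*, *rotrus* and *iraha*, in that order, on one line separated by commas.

The alternation tracks the final sound of the stem — -nez when the stem ends in a sibilant (*haz*, *mis*, *as*, *ujaz*); -ere when the stem ends in a non-sibilant consonant (*lufboh*, *enad*); -jav when the stem ends in a vowel (*ma*, *taoi*).
*fatod*: final sound = /d/, a non-sibilant consonant → -ere → *fatodere*.
*rotrus*: final sound = /s/, a sibilant → -nez → *rotrusnez*.
Since the final sound of *iraha* is /a/ (a vowel), it takes -jav, giving *irahajav*.

fatodere, rotrusnez, irahajav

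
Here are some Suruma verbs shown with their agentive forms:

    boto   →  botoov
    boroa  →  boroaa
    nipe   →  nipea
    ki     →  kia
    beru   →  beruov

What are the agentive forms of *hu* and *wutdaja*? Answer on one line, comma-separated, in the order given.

Looking at the last vowel of each stem: -ov when the last vowel of the stem is a rounded vowel (*boto*, *beru*); -a when the last vowel of the stem is an unrounded vowel (*boroa*, *nipe*, *ki*).
Since the last vowel of *hu* is /u/ (a rounded vowel), it takes -ov, giving *huov*.
The last vowel of *wutdaja* is /a/, which is an unrounded vowel, so the suffix is -a, giving *wutdajaa*.

huov, wutdajaa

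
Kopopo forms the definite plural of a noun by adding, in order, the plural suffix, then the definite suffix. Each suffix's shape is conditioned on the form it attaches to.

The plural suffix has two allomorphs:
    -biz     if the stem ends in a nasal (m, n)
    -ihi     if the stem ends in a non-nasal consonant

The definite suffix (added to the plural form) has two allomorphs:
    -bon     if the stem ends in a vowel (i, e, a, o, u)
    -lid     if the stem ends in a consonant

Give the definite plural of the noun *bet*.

*bet* — final consonant /t/ (non-nasal) → -ihi → *betihi*.
Since the final sound of the plural form *betihi* is /i/ (a vowel), it takes -bon, giving *betihibon*.

betihibon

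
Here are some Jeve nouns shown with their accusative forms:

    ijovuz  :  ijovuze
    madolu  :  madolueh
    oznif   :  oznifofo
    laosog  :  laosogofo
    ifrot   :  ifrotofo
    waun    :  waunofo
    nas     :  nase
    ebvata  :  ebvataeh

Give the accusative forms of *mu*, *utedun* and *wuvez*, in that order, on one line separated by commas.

mueh, utedunofo, wuveze

The pattern is sibilance of the final sound: -e when the stem ends in a sibilant (*ijovuz*, *nas*); -ofo when the stem ends in a non-sibilant consonant (*oznif*, *laosog*, *ifrot*, *waun*); -eh when the stem ends in a vowel (*madolu*, *ebvata*).
The final sound of *mu* is /u/, which is a vowel, so the suffix is -eh, giving *mueh*.
Since the final sound of *utedun* is /n/ (a non-sibilant consonant), it takes -ofo, giving *utedunofo*.
The final sound of *wuvez* is /z/, which is a sibilant, so the suffix is -e, giving *wuveze*.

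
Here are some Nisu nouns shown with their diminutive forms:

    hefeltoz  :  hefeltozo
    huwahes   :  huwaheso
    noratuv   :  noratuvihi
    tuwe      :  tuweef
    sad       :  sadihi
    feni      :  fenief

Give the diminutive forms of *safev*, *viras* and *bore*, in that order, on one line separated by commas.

safevihi, viraso, boreef

The pattern is sibilance of the final sound: -o when the stem ends in a sibilant (*hefeltoz*, *huwahes*); -ihi when the stem ends in a non-sibilant consonant (*noratuv*, *sad*); -ef when the stem ends in a vowel (*tuwe*, *feni*).
Since the final sound of *safev* is /v/ (a non-sibilant consonant), it takes -ihi, giving *safevihi*.
Since the final sound of *viras* is /s/ (a sibilant), it takes -o, giving *viraso*.
Since the final sound of *bore* is /e/ (a vowel), it takes -ef, giving *boreef*.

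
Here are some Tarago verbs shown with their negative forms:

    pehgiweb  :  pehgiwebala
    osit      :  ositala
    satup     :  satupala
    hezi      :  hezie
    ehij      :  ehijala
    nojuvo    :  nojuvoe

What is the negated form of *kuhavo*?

kuhavoe

The pattern is consonant vs. vowel: -ala when the stem ends in a consonant (*pehgiweb*, *osit*, *satup*, *ehij*); -e when the stem ends in a vowel (*hezi*, *nojuvo*).
*kuhavo*: final sound = /o/, a vowel → -e → *kuhavoe*.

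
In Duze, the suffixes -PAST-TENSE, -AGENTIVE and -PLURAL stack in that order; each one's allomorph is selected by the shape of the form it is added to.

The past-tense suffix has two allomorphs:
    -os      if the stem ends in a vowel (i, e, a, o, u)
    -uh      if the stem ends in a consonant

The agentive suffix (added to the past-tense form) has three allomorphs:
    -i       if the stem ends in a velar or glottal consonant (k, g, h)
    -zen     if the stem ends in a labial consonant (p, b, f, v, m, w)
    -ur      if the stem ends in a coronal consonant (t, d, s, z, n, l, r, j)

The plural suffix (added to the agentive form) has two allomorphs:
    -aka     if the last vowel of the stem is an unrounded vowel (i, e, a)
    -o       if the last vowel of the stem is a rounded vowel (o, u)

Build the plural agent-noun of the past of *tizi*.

tiziosuro

*tizi* — final sound /i/ (a vowel) → -os → *tizios*.
Since the final consonant of the past-tense form *tizios* is /s/ (coronal), it takes -ur, giving *tiziosur*.
The last vowel of the agentive form *tiziosur* is /u/, which is a rounded vowel, so the plural suffix is -o, giving *tiziosuro*.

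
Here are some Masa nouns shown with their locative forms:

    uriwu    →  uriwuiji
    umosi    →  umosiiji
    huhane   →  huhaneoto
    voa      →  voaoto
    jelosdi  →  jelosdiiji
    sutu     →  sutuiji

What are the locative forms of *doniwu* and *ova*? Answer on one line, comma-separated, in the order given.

The pattern is height harmony: -iji when the last vowel of the stem is a high vowel (*uriwu*, *umosi*, *jelosdi*, *sutu*); -oto when the last vowel of the stem is a non-high vowel (*huhane*, *voa*).
The last vowel of *doniwu* is /u/, which is a high vowel, so the suffix is -iji, giving *doniwuiji*.
*ova*: last vowel = /a/, a non-high vowel → -oto → *ovaoto*.

doniwuiji, ovaoto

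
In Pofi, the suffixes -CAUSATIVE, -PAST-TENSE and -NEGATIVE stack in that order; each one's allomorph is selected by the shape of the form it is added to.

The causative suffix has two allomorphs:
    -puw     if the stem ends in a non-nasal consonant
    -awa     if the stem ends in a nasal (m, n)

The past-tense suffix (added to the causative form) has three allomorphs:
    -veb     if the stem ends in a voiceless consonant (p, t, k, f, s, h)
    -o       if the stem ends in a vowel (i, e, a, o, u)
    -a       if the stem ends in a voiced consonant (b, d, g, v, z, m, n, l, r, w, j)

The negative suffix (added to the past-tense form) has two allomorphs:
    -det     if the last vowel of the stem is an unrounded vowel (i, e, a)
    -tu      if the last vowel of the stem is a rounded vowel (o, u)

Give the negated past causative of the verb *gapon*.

gaponawaotu

*gapon* — final consonant /n/ (a nasal) → -awa → *gaponawa*.
Since the final sound of the causative form *gaponawa* is /a/ (a vowel), it takes -o, giving *gaponawao*.
Since the last vowel of the past-tense form *gaponawao* is /o/ (a rounded vowel), it takes -tu, giving *gaponawaotu*.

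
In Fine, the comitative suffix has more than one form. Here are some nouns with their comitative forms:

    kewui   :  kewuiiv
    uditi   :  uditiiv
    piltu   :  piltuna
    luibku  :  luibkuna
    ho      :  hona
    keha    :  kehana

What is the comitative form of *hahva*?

hahvana

Looking at the last vowel of each stem: -iv when the last vowel of the stem is a front vowel (*kewui*, *uditi*); -na when the last vowel of the stem is a back vowel (*piltu*, *luibku*, *ho*, *keha*).
*hahva*: last vowel = /a/, a back vowel → -na → *hahvana*.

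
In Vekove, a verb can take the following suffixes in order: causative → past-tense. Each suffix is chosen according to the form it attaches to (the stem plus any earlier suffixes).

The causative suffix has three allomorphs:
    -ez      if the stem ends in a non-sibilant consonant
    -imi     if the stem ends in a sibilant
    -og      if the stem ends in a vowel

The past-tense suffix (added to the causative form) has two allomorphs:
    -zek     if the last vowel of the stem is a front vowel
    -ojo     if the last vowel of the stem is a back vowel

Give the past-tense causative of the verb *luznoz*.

*luznoz* — final sound /z/ (a sibilant) → -imi → *luznozimi*.
The last vowel of the causative form *luznozimi* is /i/, which is a front vowel, so the past-tense suffix is -zek, giving *luznozimizek*.

luznozimizek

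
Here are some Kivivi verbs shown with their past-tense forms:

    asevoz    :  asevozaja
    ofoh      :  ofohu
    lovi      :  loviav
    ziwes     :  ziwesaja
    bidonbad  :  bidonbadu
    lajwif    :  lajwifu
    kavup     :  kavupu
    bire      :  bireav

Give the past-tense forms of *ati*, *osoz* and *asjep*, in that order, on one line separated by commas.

atiav, osozaja, asjepu

The pattern is sibilance of the final sound: -aja when the stem ends in a sibilant (*asevoz*, *ziwes*); -u when the stem ends in a non-sibilant consonant (*ofoh*, *bidonbad*, *lajwif*, *kavup*); -av when the stem ends in a vowel (*lovi*, *bire*).
*ati*: final sound = /i/, a vowel → -av → *atiav*.
The final sound of *osoz* is /z/, which is a sibilant, so the suffix is -aja, giving *osozaja*.
*asjep*: final sound = /p/, a non-sibilant consonant → -u → *asjepu*.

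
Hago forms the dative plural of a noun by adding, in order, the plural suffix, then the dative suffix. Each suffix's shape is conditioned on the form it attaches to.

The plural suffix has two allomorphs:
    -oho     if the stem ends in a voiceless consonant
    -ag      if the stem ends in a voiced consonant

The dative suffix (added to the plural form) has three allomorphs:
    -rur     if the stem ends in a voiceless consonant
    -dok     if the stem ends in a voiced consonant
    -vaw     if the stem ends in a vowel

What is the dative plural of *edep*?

edepohovaw

Since the final consonant of *edep* is /p/ (voiceless), it takes -oho, giving *edepoho*.
Since the final sound of the plural form *edepoho* is /o/ (a vowel), it takes -vaw, giving *edepohovaw*.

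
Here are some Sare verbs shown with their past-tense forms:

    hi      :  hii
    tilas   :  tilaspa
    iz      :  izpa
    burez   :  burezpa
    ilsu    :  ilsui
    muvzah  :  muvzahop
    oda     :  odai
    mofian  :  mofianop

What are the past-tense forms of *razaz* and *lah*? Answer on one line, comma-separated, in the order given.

razazpa, lahop

The suffix is conditioned by the final sound: -pa when the stem ends in a sibilant (*tilas*, *iz*, *burez*); -op when the stem ends in a non-sibilant consonant (*muvzah*, *mofian*); -i when the stem ends in a vowel (*hi*, *ilsu*, *oda*).
*razaz*: final sound = /z/, a sibilant → -pa → *razazpa*.
The final sound of *lah* is /h/, which is a non-sibilant consonant, so the suffix is -op, giving *lahop*.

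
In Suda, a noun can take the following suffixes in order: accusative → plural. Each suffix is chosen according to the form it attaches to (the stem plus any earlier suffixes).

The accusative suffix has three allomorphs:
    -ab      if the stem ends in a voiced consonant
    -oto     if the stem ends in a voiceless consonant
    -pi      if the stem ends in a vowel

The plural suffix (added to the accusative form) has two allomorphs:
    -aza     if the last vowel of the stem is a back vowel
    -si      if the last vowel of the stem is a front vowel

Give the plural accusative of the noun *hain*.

*hain* — final sound /n/ (a voiced consonant) → -ab → *hainab*.
Since the last vowel of the accusative form *hainab* is /a/ (a back vowel), it takes -aza, giving *hainabaza*.

hainabaza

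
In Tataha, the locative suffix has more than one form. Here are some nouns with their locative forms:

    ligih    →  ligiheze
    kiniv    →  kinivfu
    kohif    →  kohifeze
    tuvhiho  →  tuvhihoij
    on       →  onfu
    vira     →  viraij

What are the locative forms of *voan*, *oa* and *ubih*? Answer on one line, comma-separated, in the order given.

Looking at the final sound of each stem: -eze when the stem ends in a voiceless consonant (*ligih*, *kohif*); -fu when the stem ends in a voiced consonant (*kiniv*, *on*); -ij when the stem ends in a vowel (*tuvhiho*, *vira*).
*voan* — final sound /n/ (a voiced consonant) → -fu → *voanfu*.
*oa*: final sound = /a/, a vowel → -ij → *oaij*.
*ubih* — final sound /h/ (a voiceless consonant) → -eze → *ubiheze*.

voanfu, oaij, ubiheze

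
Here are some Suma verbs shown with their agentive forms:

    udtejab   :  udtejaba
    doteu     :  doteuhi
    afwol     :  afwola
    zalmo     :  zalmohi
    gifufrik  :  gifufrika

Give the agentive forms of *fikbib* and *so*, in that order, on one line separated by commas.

fikbiba, sohi

The pattern is consonant vs. vowel: -a when the stem ends in a consonant (*udtejab*, *afwol*, *gifufrik*); -hi when the stem ends in a vowel (*doteu*, *zalmo*).
*fikbib* — final sound /b/ (a consonant) → -a → *fikbiba*.
The final sound of *so* is /o/, which is a vowel, so the suffix is -hi, giving *sohi*.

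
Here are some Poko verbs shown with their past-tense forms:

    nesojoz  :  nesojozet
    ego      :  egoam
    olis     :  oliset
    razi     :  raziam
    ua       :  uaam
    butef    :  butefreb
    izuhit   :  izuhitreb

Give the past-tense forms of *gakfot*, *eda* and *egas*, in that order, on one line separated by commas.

gakfotreb, edaam, egaset

The alternation tracks the final sound of the stem — -et when the stem ends in a sibilant (*nesojoz*, *olis*); -reb when the stem ends in a non-sibilant consonant (*butef*, *izuhit*); -am when the stem ends in a vowel (*ego*, *razi*, *ua*).
Since the final sound of *gakfot* is /t/ (a non-sibilant consonant), it takes -reb, giving *gakfotreb*.
Since the final sound of *eda* is /a/ (a vowel), it takes -am, giving *edaam*.
The final sound of *egas* is /s/, which is a sibilant, so the suffix is -et, giving *egaset*.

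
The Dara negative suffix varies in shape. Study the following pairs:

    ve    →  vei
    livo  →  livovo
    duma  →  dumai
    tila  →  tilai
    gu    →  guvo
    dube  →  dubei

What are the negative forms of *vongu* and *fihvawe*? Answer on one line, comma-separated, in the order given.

vonguvo, fihvawei

The suffix is conditioned by the last vowel: -vo when the last vowel of the stem is a rounded vowel (*livo*, *gu*); -i when the last vowel of the stem is an unrounded vowel (*ve*, *duma*, *tila*, *dube*).
*vongu* — last vowel /u/ (a rounded vowel) → -vo → *vonguvo*.
*fihvawe* — last vowel /e/ (an unrounded vowel) → -i → *fihvawei*.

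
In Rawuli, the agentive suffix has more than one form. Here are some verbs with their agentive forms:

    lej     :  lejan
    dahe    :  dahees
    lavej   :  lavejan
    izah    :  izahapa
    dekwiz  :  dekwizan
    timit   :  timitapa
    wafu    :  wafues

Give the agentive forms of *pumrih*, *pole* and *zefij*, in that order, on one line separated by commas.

The suffix is conditioned by the final sound: -apa when the stem ends in a voiceless consonant (*izah*, *timit*); -an when the stem ends in a voiced consonant (*lej*, *lavej*, *dekwiz*); -es when the stem ends in a vowel (*dahe*, *wafu*).
*pumrih*: final sound = /h/, a voiceless consonant → -apa → *pumrihapa*.
Since the final sound of *pole* is /e/ (a vowel), it takes -es, giving *polees*.
Since the final sound of *zefij* is /j/ (a voiced consonant), it takes -an, giving *zefijan*.

pumrihapa, polees, zefijan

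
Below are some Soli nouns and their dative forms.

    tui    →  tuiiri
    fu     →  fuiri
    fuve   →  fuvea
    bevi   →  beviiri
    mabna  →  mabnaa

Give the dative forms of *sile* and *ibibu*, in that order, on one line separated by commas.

silea, ibibuiri

The suffix is conditioned by the last vowel: -iri when the last vowel of the stem is a high vowel (*tui*, *fu*, *bevi*); -a when the last vowel of the stem is a non-high vowel (*fuve*, *mabna*).
The last vowel of *sile* is /e/, which is a non-high vowel, so the suffix is -a, giving *silea*.
*ibibu*: last vowel = /u/, a high vowel → -iri → *ibibuiri*.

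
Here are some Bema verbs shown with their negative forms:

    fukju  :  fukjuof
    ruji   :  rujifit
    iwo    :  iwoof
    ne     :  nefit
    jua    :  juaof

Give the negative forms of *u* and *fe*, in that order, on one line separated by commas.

uof, fefit

The suffix is conditioned by the last vowel: -fit when the last vowel of the stem is a front vowel (*ruji*, *ne*); -of when the last vowel of the stem is a back vowel (*fukju*, *iwo*, *jua*).
The last vowel of *u* is /u/, which is a back vowel, so the suffix is -of, giving *uof*.
Since the last vowel of *fe* is /e/ (a front vowel), it takes -fit, giving *fefit*.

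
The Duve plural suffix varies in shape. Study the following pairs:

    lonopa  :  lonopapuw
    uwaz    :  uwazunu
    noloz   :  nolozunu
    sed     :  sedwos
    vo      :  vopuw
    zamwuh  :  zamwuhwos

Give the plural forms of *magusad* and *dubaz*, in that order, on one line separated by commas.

magusadwos, dubazunu

Looking at the final sound of each stem: -unu when the stem ends in a sibilant (*uwaz*, *noloz*); -wos when the stem ends in a non-sibilant consonant (*sed*, *zamwuh*); -puw when the stem ends in a vowel (*lonopa*, *vo*).
*magusad* — final sound /d/ (a non-sibilant consonant) → -wos → *magusadwos*.
The final sound of *dubaz* is /z/, which is a sibilant, so the suffix is -unu, giving *dubazunu*.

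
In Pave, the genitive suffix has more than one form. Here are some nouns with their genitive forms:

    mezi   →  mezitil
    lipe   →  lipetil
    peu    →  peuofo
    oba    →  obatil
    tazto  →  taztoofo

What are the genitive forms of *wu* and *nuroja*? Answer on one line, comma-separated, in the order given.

The pattern is rounding harmony: -ofo when the last vowel of the stem is a rounded vowel (*peu*, *tazto*); -til when the last vowel of the stem is an unrounded vowel (*mezi*, *lipe*, *oba*).
The last vowel of *wu* is /u/, which is a rounded vowel, so the suffix is -ofo, giving *wuofo*.
*nuroja*: last vowel = /a/, an unrounded vowel → -til → *nurojatil*.

wuofo, nurojatil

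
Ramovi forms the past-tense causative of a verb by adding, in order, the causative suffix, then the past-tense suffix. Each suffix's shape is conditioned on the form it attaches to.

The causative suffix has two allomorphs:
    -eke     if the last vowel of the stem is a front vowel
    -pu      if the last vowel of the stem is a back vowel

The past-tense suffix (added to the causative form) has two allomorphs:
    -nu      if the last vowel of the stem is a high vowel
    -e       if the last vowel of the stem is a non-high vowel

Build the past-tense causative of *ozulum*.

Since the last vowel of *ozulum* is /u/ (a back vowel), it takes -pu, giving *ozulumpu*.
The causative form *ozulumpu*: last vowel = /u/, a high vowel → -nu → *ozulumpunu*.

ozulumpunu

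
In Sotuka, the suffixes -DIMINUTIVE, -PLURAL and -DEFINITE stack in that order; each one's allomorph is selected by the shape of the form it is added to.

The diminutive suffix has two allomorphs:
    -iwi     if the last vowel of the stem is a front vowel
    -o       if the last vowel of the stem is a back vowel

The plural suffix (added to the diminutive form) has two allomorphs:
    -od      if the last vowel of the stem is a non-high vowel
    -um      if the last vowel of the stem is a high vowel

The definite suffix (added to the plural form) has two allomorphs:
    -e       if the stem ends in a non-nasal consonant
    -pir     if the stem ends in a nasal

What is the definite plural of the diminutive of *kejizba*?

*kejizba*: last vowel = /a/, a back vowel → -o → *kejizbao*.
The diminutive form *kejizbao*: last vowel = /o/, a non-high vowel → -od → *kejizbaood*.
The final consonant of the plural form *kejizbaood* is /d/, which is non-nasal, so the definite suffix is -e, giving *kejizbaoode*.

kejizbaoode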